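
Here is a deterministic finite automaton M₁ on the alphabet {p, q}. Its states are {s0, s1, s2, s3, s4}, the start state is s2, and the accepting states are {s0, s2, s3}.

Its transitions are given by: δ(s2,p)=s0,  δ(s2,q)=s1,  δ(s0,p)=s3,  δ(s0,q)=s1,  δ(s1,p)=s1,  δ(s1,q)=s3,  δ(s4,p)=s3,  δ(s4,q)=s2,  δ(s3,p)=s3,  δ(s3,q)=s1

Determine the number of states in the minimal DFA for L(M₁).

Reachable states from the start: {s0,s1,s2,s3}. Unreachable: {s4} — drop them.
Start with accepting vs non-accepting: {s0,s2,s3} | {s1}.
No further refinement is possible. Final partition (2 blocks): {s0,s2,s3} | {s1}.

2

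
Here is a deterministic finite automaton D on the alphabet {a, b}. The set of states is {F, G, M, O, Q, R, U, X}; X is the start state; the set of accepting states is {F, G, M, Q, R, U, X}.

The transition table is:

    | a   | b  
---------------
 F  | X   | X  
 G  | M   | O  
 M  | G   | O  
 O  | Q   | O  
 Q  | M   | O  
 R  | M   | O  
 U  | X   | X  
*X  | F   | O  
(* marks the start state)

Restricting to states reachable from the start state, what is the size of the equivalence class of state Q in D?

First remove the unreachable states {R,U}; 6 states remain.
P0 = {F,G,M,Q,X} | {O}.
On input b, block {F,G,M,Q,X} splits into {G,M,Q,X} and {F}.
On input a, block {G,M,Q,X} splits into {G,M,Q} and {X}.
No further refinement is possible. Final partition (4 blocks): {G,M,Q} | {O} | {F} | {X}.
The equivalence class containing Q is {G,M,Q}, of size 3.

3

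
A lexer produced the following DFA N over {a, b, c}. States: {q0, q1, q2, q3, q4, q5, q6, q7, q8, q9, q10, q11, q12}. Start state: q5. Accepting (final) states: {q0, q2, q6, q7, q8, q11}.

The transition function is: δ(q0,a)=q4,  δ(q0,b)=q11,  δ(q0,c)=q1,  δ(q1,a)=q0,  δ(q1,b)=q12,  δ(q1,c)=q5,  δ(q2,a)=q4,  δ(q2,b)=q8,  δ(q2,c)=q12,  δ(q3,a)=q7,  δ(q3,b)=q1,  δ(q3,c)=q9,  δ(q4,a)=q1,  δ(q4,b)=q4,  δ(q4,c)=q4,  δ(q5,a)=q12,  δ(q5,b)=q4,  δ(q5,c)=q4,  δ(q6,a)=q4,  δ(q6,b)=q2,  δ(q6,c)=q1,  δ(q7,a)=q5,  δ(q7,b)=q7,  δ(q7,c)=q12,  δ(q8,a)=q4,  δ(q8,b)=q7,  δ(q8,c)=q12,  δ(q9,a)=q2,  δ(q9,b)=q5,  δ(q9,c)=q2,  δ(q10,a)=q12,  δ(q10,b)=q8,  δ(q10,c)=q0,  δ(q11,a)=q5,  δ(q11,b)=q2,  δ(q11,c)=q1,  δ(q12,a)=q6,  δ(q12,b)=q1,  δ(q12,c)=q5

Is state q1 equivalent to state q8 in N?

States {q3,q9,q10} cannot be reached from the start state, so discard them.
Start with accepting vs non-accepting: {q0,q2,q6,q7,q8,q11} | {q1,q4,q5,q12}.
Refine {q1,q4,q5,q12} on symbol a: members go to different blocks, giving {q1,q12} and {q4,q5}.
No further refinement is possible. Final partition (3 blocks): {q0,q2,q6,q7,q8,q11} | {q1,q12} | {q4,q5}.
q1 and q8 end up in different blocks, so they are distinguishable. For instance, the string 'ε' is accepted from only q8.

No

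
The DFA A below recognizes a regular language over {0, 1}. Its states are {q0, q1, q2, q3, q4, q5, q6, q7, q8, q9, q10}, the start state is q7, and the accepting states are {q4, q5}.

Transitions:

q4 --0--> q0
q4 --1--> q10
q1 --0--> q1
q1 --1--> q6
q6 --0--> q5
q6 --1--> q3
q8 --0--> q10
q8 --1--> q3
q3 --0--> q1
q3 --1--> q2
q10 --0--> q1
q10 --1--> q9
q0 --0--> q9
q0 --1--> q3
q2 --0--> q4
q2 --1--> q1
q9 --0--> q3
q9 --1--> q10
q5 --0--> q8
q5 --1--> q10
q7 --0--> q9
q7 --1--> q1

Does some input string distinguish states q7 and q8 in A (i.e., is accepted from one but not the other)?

No

Every state is reachable, so we keep all 11.
Start with accepting vs non-accepting: {q4,q5} | {q0,q1,q2,q3,q6,q7,q8,q9,q10}.
On input 0, block {q0,q1,q2,q3,q6,q7,q8,q9,q10} splits into {q0,q1,q3,q7,q8,q9,q10} and {q2,q6}.
On input 1, block {q0,q1,q3,q7,q8,q9,q10} splits into {q0,q7,q8,q9,q10} and {q1,q3}.
On input 0, block {q0,q7,q8,q9,q10} splits into {q0,q7,q8} and {q9,q10}.
Stable partition: {q4,q5} | {q0,q7,q8} | {q2,q6} | {q1,q3} | {q9,q10} — 5 equivalence classes.
q7 and q8 lie in the same block of the stable partition, so they are equivalent — no string distinguishes them.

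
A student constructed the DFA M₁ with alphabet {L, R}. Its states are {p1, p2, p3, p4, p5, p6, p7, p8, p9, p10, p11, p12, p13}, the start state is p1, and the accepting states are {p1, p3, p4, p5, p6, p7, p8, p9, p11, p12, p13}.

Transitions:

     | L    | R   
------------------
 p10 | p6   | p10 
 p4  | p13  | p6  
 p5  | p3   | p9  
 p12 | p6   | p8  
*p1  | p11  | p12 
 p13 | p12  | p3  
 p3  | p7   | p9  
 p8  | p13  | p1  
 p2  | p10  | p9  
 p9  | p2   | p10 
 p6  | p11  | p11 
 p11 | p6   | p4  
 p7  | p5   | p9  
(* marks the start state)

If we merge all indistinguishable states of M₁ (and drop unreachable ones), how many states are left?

Start with accepting vs non-accepting: {p1,p3,p4,p5,p6,p7,p8,p9,p11,p12,p13} | {p2,p10}.
Split {p1,p3,p4,p5,p6,p7,p8,p9,p11,p12,p13} by δ(·,L) → {p1,p3,p4,p5,p6,p7,p8,p11,p12,p13} and {p9}.
Split {p1,p3,p4,p5,p6,p7,p8,p11,p12,p13} by δ(·,R) → {p1,p4,p6,p8,p11,p12,p13} and {p3,p5,p7}.
On input R, block {p1,p4,p6,p8,p11,p12,p13} splits into {p1,p4,p6,p8,p11,p12} and {p13}.
On input L, block {p1,p4,p6,p8,p11,p12} splits into {p1,p6,p11,p12} and {p4,p8}.
On input R, block {p1,p6,p11,p12} splits into {p1,p6} and {p11,p12}.
Refine {p2,p10} on symbol L: members go to different blocks, giving {p2} and {p10}.
The partition is now stable with 8 blocks: {p1,p6} | {p2} | {p9} | {p3,p5,p7} | {p13} | {p4,p8} | {p11,p12} | {p10}.

8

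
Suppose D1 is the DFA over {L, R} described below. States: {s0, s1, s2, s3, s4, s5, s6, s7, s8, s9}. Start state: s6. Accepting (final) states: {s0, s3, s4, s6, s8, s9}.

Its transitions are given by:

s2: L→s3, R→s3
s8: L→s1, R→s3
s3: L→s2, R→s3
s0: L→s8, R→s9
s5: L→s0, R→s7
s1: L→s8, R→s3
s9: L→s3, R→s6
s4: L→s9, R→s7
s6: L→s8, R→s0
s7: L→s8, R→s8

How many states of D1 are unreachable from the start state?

3

BFS from s6 reaches {s0, s1, s2, s3, s6, s8, s9}; the 3 state(s) s4, s5, s7 are never visited.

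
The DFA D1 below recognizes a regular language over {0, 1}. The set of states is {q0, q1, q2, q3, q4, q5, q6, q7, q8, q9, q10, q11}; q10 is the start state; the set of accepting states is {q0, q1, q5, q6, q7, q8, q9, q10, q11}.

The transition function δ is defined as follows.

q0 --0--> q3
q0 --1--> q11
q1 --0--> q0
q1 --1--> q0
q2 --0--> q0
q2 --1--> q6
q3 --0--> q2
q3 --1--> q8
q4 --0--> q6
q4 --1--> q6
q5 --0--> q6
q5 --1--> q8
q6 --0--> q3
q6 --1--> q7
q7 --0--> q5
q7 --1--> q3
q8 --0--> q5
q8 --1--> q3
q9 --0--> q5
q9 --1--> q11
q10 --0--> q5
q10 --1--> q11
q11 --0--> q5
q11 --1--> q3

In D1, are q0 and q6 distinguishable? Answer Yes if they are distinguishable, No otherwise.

No

States {q1,q4,q9} cannot be reached from the start state, so discard them.
P0 = {q0,q5,q6,q7,q8,q10,q11} | {q2,q3}.
Split {q0,q5,q6,q7,q8,q10,q11} by δ(·,0) → {q5,q7,q8,q10,q11} and {q0,q6}.
Split {q5,q7,q8,q10,q11} by δ(·,0) → {q7,q8,q10,q11} and {q5}.
On input 1, block {q7,q8,q10,q11} splits into {q7,q8,q11} and {q10}.
On input 0, block {q2,q3} splits into {q2} and {q3}.
No further refinement is possible. Final partition (6 blocks): {q7,q8,q11} | {q2} | {q0,q6} | {q5} | {q10} | {q3}.
q0 and q6 lie in the same block of the stable partition, so they are equivalent — no string distinguishes them.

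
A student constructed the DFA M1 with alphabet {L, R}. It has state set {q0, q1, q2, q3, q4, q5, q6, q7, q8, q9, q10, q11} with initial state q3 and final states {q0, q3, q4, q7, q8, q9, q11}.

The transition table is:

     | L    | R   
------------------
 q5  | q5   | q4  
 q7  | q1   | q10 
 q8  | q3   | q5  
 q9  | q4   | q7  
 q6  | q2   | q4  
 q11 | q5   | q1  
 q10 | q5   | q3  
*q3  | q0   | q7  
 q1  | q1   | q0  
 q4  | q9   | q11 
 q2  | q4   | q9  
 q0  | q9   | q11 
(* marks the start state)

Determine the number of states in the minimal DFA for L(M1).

3

Reachable states from the start: {q0,q1,q3,q4,q5,q7,q9,q10,q11}. Unreachable: {q2,q6,q8} — drop them.
P0 = {q0,q3,q4,q7,q9,q11} | {q1,q5,q10}.
Refine {q0,q3,q4,q7,q9,q11} on symbol L: members go to different blocks, giving {q0,q3,q4,q9} and {q7,q11}.
No further refinement is possible. Final partition (3 blocks): {q0,q3,q4,q9} | {q1,q5,q10} | {q7,q11}.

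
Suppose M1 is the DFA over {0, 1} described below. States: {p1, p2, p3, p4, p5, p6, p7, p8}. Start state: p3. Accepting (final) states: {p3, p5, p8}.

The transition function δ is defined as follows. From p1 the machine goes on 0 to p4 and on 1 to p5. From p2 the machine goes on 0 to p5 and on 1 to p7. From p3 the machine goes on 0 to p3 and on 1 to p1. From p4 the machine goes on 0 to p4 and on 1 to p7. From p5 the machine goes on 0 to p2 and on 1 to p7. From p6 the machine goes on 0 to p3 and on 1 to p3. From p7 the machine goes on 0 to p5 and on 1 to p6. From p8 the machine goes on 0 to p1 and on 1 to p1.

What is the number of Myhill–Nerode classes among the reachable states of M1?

Reachable states from the start: {p1,p2,p3,p4,p5,p6,p7}. Unreachable: {p8} — drop them.
P0 = {p3,p5} | {p1,p2,p4,p6,p7}.
Split {p3,p5} by δ(·,0) → {p3} and {p5}.
Split {p1,p2,p4,p6,p7} by δ(·,0) → {p1,p4} and {p2,p7} and {p6}.
Refine {p1,p4} on symbol 1: members go to different blocks, giving {p1} and {p4}.
Split {p2,p7} by δ(·,1) → {p2} and {p7}.
The partition is now stable with 7 blocks: {p3} | {p1} | {p5} | {p2} | {p6} | {p4} | {p7}.

7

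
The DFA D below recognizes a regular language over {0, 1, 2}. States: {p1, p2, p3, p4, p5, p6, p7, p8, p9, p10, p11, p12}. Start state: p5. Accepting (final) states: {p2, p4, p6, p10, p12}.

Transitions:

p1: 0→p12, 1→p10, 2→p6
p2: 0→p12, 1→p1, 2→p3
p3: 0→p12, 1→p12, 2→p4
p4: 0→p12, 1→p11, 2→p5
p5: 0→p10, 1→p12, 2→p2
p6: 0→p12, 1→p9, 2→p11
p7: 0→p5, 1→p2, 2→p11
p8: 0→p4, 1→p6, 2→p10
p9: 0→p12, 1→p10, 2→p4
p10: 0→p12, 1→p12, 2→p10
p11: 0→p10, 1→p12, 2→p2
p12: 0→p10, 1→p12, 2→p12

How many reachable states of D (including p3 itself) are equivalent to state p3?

5

First remove the unreachable states {p7,p8}; 10 states remain.
Start with accepting vs non-accepting: {p2,p4,p6,p10,p12} | {p1,p3,p5,p9,p11}.
On input 1, block {p2,p4,p6,p10,p12} splits into {p2,p4,p6} and {p10,p12}.
Stable partition: {p2,p4,p6} | {p1,p3,p5,p9,p11} | {p10,p12} — 3 equivalence classes.
The equivalence class containing p3 is {p1,p3,p5,p9,p11}, of size 5.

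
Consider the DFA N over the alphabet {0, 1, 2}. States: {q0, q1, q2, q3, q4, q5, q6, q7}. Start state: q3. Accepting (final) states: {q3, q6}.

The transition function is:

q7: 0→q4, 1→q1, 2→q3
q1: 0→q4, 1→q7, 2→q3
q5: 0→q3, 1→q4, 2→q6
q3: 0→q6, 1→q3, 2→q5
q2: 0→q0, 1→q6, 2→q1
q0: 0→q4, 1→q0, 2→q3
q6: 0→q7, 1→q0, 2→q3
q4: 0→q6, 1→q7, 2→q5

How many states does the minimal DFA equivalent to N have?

5

First remove the unreachable states {q2}; 7 states remain.
Start with accepting vs non-accepting: {q3,q6} | {q0,q1,q4,q5,q7}.
Refine {q3,q6} on symbol 0: members go to different blocks, giving {q3} and {q6}.
On input 0, block {q0,q1,q4,q5,q7} splits into {q0,q1,q7} and {q4} and {q5}.
The partition is now stable with 5 blocks: {q3} | {q0,q1,q7} | {q6} | {q4} | {q5}.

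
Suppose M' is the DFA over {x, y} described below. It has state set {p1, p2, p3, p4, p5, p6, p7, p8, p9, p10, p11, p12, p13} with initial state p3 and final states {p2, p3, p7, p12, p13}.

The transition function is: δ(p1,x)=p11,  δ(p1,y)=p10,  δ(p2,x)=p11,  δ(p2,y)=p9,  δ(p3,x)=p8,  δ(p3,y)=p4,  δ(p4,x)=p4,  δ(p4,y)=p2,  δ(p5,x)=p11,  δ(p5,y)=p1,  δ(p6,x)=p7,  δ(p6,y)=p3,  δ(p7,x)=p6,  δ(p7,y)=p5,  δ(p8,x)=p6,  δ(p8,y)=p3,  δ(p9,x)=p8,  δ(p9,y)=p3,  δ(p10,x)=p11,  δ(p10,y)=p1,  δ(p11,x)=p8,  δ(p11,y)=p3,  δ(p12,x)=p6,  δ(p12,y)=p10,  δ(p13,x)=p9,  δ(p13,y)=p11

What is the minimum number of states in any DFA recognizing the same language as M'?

8

Reachable states from the start: {p1,p2,p3,p4,p5,p6,p7,p8,p9,p10,p11}. Unreachable: {p12,p13} — drop them.
Initial partition by acceptance: {p2,p3,p7} | {p1,p4,p5,p6,p8,p9,p10,p11}.
On input x, block {p1,p4,p5,p6,p8,p9,p10,p11} splits into {p1,p4,p5,p8,p9,p10,p11} and {p6}.
On input x, block {p2,p3,p7} splits into {p2,p3} and {p7}.
On input x, block {p1,p4,p5,p8,p9,p10,p11} splits into {p1,p4,p5,p9,p10,p11} and {p8}.
Split {p2,p3} by δ(·,x) → {p2} and {p3}.
Refine {p1,p4,p5,p9,p10,p11} on symbol x: members go to different blocks, giving {p1,p4,p5,p10} and {p9,p11}.
Refine {p1,p4,p5,p10} on symbol x: members go to different blocks, giving {p1,p5,p10} and {p4}.
No further refinement is possible. Final partition (8 blocks): {p2} | {p1,p5,p10} | {p6} | {p7} | {p8} | {p3} | {p9,p11} | {p4}.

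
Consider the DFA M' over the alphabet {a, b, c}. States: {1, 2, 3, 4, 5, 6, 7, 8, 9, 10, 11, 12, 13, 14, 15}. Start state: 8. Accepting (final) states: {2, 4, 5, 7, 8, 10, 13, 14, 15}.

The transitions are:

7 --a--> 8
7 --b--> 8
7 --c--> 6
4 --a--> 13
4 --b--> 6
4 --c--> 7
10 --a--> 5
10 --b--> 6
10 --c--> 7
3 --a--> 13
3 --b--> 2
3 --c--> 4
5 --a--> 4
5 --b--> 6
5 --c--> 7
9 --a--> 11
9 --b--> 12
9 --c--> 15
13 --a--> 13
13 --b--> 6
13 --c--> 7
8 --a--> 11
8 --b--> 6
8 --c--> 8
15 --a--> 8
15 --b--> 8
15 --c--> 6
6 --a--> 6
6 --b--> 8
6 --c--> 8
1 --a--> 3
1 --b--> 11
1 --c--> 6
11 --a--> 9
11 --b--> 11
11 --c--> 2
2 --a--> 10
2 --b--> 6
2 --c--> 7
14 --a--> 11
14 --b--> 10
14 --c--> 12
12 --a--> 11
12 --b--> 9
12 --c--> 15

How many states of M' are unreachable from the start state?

3

Starting at 8 and following transitions, the reachable set is {2, 4, 5, 6, 7, 8, 9, 10, 11, 12, 13, 15}. That leaves 1, 3, 14 unreachable — 3 in total.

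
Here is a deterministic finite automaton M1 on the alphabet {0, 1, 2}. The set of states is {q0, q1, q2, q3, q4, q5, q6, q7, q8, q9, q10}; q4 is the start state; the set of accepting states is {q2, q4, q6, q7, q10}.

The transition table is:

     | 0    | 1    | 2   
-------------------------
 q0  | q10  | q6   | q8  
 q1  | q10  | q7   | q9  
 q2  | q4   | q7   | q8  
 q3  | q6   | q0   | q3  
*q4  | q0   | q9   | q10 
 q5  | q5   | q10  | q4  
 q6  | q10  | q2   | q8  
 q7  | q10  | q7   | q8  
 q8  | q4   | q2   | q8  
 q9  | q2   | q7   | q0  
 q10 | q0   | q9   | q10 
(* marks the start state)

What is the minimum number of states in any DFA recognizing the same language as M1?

First remove the unreachable states {q1,q3,q5}; 8 states remain.
Initial partition by acceptance: {q2,q4,q6,q7,q10} | {q0,q8,q9}.
Split {q2,q4,q6,q7,q10} by δ(·,0) → {q2,q6,q7} and {q4,q10}.
Refine {q0,q8,q9} on symbol 0: members go to different blocks, giving {q0,q8} and {q9}.
Stable partition: {q2,q6,q7} | {q0,q8} | {q4,q10} | {q9} — 4 equivalence classes.

4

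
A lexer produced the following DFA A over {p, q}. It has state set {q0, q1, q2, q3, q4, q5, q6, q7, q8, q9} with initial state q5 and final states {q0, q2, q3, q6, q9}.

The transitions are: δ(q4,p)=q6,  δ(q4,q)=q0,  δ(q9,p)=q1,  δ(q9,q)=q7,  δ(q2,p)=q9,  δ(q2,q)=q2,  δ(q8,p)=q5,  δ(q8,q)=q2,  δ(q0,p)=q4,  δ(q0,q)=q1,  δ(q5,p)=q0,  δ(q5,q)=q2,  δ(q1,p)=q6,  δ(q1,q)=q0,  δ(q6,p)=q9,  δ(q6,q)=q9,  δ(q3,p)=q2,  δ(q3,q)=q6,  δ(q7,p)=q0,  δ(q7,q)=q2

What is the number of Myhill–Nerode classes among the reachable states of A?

6

Reachable states from the start: {q0,q1,q2,q4,q5,q6,q7,q9}. Unreachable: {q3,q8} — drop them.
Start with accepting vs non-accepting: {q0,q2,q6,q9} | {q1,q4,q5,q7}.
Refine {q0,q2,q6,q9} on symbol p: members go to different blocks, giving {q0,q9} and {q2,q6}.
On input p, block {q1,q4,q5,q7} splits into {q1,q4} and {q5,q7}.
On input q, block {q0,q9} splits into {q0} and {q9}.
Split {q2,q6} by δ(·,q) → {q2} and {q6}.
The partition is now stable with 6 blocks: {q0} | {q1,q4} | {q2} | {q5,q7} | {q9} | {q6}.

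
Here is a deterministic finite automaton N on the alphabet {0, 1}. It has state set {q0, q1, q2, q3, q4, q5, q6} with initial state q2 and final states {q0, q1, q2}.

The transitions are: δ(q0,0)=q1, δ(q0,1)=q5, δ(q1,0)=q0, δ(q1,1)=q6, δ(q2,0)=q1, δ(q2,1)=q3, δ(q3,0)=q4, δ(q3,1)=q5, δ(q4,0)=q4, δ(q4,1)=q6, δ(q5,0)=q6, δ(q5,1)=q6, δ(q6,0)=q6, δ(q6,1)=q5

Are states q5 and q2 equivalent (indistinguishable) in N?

P0 = {q0,q1,q2} | {q3,q4,q5,q6}.
The partition is now stable with 2 blocks: {q0,q1,q2} | {q3,q4,q5,q6}.
q5 and q2 end up in different blocks, so they are distinguishable. For instance, the string 'ε' is accepted from only q2.

No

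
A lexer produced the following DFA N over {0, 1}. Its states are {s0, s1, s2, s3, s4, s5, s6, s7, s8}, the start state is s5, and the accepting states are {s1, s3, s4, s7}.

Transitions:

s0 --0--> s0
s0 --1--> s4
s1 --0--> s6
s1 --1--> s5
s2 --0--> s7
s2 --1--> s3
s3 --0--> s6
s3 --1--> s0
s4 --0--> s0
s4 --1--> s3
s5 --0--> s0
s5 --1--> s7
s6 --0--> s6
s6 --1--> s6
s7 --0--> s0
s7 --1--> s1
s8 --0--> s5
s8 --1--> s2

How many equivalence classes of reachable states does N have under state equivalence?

4

First remove the unreachable states {s2,s8}; 7 states remain.
Start with accepting vs non-accepting: {s1,s3,s4,s7} | {s0,s5,s6}.
On input 1, block {s1,s3,s4,s7} splits into {s1,s3} and {s4,s7}.
On input 1, block {s0,s5,s6} splits into {s0,s5} and {s6}.
No further refinement is possible. Final partition (4 blocks): {s1,s3} | {s0,s5} | {s4,s7} | {s6}.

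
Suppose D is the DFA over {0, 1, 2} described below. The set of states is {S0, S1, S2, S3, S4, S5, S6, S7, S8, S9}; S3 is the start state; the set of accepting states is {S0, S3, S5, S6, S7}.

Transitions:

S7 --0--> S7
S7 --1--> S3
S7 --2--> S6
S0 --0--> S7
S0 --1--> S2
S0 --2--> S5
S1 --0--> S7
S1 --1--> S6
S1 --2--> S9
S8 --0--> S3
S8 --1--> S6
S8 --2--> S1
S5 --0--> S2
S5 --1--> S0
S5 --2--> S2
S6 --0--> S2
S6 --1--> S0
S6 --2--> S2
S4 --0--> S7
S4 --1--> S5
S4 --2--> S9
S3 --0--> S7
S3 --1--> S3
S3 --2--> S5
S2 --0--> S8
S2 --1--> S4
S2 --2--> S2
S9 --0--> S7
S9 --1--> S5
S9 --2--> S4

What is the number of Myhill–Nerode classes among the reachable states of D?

P0 = {S0,S3,S5,S6,S7} | {S1,S2,S4,S8,S9}.
Split {S0,S3,S5,S6,S7} by δ(·,0) → {S0,S3,S7} and {S5,S6}.
Split {S0,S3,S7} by δ(·,1) → {S3,S7} and {S0}.
Split {S1,S2,S4,S8,S9} by δ(·,0) → {S1,S4,S8,S9} and {S2}.
No further refinement is possible. Final partition (5 blocks): {S3,S7} | {S1,S4,S8,S9} | {S5,S6} | {S0} | {S2}.

5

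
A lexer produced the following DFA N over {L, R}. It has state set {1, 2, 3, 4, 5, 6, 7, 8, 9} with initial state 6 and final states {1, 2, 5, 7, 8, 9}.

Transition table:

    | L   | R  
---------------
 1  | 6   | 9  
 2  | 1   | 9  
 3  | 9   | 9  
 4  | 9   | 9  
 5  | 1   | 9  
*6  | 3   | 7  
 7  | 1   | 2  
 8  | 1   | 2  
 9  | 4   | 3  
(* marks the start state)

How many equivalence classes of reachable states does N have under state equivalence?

6

States {5,8} cannot be reached from the start state, so discard them.
P0 = {1,2,7,9} | {3,4,6}.
Refine {1,2,7,9} on symbol L: members go to different blocks, giving {1,9} and {2,7}.
Refine {1,9} on symbol R: members go to different blocks, giving {1} and {9}.
Refine {3,4,6} on symbol L: members go to different blocks, giving {3,4} and {6}.
On input R, block {2,7} splits into {2} and {7}.
Stable partition: {1} | {3,4} | {2} | {9} | {6} | {7} — 6 equivalence classes.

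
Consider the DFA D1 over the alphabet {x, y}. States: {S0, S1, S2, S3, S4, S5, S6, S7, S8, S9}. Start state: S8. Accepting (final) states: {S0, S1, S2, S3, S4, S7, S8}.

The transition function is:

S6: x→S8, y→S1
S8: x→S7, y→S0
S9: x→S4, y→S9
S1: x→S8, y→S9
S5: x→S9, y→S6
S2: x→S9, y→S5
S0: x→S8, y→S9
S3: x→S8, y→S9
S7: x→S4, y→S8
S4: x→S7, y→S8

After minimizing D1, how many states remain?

4

First remove the unreachable states {S1,S2,S3,S5,S6}; 5 states remain.
P0 = {S0,S4,S7,S8} | {S9}.
Refine {S0,S4,S7,S8} on symbol y: members go to different blocks, giving {S4,S7,S8} and {S0}.
On input y, block {S4,S7,S8} splits into {S4,S7} and {S8}.
No further refinement is possible. Final partition (4 blocks): {S4,S7} | {S9} | {S0} | {S8}.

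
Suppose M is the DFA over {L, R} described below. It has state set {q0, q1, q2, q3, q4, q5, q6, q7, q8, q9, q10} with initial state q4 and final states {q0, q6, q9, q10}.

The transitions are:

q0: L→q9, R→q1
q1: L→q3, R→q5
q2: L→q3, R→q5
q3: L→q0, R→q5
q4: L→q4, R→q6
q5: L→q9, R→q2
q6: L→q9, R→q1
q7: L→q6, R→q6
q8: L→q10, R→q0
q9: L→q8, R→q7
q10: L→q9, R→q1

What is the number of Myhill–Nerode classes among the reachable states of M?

Start with accepting vs non-accepting: {q0,q6,q9,q10} | {q1,q2,q3,q4,q5,q7,q8}.
Refine {q0,q6,q9,q10} on symbol L: members go to different blocks, giving {q0,q6,q10} and {q9}.
Refine {q1,q2,q3,q4,q5,q7,q8} on symbol L: members go to different blocks, giving {q1,q2,q4} and {q3,q7,q8} and {q5}.
On input L, block {q1,q2,q4} splits into {q1,q2} and {q4}.
Refine {q3,q7,q8} on symbol R: members go to different blocks, giving {q7,q8} and {q3}.
The partition is now stable with 7 blocks: {q0,q6,q10} | {q1,q2} | {q9} | {q7,q8} | {q5} | {q4} | {q3}.

7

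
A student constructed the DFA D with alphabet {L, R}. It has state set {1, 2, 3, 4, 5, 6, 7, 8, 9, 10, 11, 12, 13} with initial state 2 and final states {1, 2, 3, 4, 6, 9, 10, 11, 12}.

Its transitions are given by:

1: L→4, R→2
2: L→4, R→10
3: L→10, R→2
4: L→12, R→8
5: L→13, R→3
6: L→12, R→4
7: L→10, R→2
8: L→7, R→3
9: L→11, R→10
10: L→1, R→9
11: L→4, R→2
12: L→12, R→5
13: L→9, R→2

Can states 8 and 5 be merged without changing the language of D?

Reachable states from the start: {1,2,3,4,5,7,8,9,10,11,12,13}. Unreachable: {6} — drop them.
P0 = {1,2,3,4,9,10,11,12} | {5,7,8,13}.
Split {1,2,3,4,9,10,11,12} by δ(·,R) → {1,2,3,9,10,11} and {4,12}.
On input L, block {1,2,3,9,10,11} splits into {1,2,11} and {3,9,10}.
Split {1,2,11} by δ(·,R) → {1,11} and {2}.
On input L, block {5,7,8,13} splits into {5,8} and {7,13}.
Split {3,9,10} by δ(·,L) → {9,10} and {3}.
No further refinement is possible. Final partition (7 blocks): {1,11} | {5,8} | {4,12} | {9,10} | {2} | {7,13} | {3}.
8 and 5 lie in the same block of the stable partition, so they are equivalent — no string distinguishes them.

Yes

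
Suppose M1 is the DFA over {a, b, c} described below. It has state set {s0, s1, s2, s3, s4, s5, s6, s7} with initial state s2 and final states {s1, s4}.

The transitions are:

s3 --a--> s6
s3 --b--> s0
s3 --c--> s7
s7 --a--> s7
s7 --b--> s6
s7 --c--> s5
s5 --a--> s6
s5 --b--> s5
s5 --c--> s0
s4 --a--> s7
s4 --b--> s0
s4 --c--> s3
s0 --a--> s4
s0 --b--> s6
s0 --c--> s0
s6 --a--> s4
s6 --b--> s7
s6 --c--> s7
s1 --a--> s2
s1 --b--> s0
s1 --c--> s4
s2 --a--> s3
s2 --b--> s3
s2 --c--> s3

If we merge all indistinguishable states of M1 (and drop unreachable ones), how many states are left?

First remove the unreachable states {s1}; 7 states remain.
P0 = {s4} | {s0,s2,s3,s5,s6,s7}.
Refine {s0,s2,s3,s5,s6,s7} on symbol a: members go to different blocks, giving {s2,s3,s5,s7} and {s0,s6}.
On input a, block {s2,s3,s5,s7} splits into {s2,s7} and {s3,s5}.
Refine {s2,s7} on symbol a: members go to different blocks, giving {s2} and {s7}.
Refine {s0,s6} on symbol b: members go to different blocks, giving {s0} and {s6}.
On input b, block {s3,s5} splits into {s3} and {s5}.
The partition is now stable with 7 blocks: {s4} | {s2} | {s0} | {s3} | {s7} | {s6} | {s5}.

7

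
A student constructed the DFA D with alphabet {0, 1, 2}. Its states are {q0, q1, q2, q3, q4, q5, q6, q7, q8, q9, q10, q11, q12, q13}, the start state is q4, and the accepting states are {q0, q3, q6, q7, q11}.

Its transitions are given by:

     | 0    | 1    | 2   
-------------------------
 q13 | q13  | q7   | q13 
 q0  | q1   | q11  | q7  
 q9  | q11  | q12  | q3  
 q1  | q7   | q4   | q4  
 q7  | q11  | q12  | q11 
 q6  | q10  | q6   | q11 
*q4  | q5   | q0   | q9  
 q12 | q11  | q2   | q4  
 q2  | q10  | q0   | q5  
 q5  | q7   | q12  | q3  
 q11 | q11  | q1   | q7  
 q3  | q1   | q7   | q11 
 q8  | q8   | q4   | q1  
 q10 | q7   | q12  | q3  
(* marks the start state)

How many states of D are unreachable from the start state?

3

No path from q4 leads to q6, q8, q13; the other 11 states are all reachable.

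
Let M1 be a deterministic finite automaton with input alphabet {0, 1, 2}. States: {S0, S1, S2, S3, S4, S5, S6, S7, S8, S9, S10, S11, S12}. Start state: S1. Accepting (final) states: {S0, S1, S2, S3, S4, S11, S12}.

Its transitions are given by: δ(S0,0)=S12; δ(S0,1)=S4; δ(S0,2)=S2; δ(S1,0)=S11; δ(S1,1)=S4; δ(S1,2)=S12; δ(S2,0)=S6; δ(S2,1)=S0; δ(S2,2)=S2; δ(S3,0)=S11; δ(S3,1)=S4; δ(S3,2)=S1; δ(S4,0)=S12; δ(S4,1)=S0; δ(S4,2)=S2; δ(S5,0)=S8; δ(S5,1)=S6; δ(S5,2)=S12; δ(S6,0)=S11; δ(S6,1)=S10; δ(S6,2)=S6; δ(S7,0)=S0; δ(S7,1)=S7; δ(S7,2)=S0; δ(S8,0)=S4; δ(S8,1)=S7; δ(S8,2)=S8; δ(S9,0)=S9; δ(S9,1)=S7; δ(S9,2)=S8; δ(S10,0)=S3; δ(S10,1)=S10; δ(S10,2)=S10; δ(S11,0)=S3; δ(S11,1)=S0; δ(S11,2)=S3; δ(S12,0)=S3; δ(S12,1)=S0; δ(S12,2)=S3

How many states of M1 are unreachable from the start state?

Starting at S1 and following transitions, the reachable set is {S0, S1, S2, S3, S4, S6, S10, S11, S12}. That leaves S5, S7, S8, S9 unreachable — 4 in total.

4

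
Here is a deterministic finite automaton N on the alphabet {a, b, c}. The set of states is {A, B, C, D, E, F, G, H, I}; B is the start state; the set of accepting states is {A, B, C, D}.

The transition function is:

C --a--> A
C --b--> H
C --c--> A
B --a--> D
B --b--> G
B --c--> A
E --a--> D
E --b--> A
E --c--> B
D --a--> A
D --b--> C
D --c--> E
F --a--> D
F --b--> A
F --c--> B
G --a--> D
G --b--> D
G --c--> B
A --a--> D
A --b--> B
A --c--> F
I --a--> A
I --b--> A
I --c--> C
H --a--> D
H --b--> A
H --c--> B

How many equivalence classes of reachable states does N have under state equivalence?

3

Reachable states from the start: {A,B,C,D,E,F,G,H}. Unreachable: {I} — drop them.
Start with accepting vs non-accepting: {A,B,C,D} | {E,F,G,H}.
Refine {A,B,C,D} on symbol b: members go to different blocks, giving {A,D} and {B,C}.
Stable partition: {A,D} | {E,F,G,H} | {B,C} — 3 equivalence classes.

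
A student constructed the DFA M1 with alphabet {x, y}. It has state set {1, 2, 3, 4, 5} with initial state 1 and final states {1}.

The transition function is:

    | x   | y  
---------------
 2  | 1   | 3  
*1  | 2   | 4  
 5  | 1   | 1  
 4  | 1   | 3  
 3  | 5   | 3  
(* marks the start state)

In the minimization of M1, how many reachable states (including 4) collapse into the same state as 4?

Start with accepting vs non-accepting: {1} | {2,3,4,5}.
Split {2,3,4,5} by δ(·,x) → {2,4,5} and {3}.
On input y, block {2,4,5} splits into {2,4} and {5}.
Stable partition: {1} | {2,4} | {3} | {5} — 4 equivalence classes.
State 4 belongs to the block {2,4}, which has 2 states.

2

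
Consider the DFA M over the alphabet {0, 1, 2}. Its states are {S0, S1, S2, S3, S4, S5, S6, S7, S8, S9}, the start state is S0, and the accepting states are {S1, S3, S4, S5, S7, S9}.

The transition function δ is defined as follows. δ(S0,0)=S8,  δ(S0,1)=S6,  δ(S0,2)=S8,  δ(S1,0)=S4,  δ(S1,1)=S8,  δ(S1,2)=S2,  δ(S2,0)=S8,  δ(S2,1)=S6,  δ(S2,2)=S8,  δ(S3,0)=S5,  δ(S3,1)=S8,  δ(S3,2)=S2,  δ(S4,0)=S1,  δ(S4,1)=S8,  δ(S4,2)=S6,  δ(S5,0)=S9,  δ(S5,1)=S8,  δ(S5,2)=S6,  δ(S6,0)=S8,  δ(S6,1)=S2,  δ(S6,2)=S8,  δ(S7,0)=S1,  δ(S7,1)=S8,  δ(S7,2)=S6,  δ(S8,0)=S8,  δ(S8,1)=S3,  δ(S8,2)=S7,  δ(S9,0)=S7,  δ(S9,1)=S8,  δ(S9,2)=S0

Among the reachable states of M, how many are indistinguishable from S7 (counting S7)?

6

P0 = {S1,S3,S4,S5,S7,S9} | {S0,S2,S6,S8}.
Refine {S0,S2,S6,S8} on symbol 1: members go to different blocks, giving {S0,S2,S6} and {S8}.
No further refinement is possible. Final partition (3 blocks): {S1,S3,S4,S5,S7,S9} | {S0,S2,S6} | {S8}.
State S7 belongs to the block {S1,S3,S4,S5,S7,S9}, which has 6 states.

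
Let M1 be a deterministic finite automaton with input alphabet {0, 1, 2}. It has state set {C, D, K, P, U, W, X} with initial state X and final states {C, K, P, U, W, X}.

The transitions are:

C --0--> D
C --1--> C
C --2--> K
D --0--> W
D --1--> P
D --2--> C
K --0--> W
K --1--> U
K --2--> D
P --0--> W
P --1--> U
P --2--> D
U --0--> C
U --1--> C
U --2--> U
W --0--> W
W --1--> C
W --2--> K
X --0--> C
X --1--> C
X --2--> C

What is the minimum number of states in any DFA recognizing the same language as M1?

All states are reachable from the start state.
Start with accepting vs non-accepting: {C,K,P,U,W,X} | {D}.
Refine {C,K,P,U,W,X} on symbol 0: members go to different blocks, giving {K,P,U,W,X} and {C}.
Split {K,P,U,W,X} by δ(·,0) → {K,P,W} and {U,X}.
On input 1, block {K,P,W} splits into {K,P} and {W}.
Split {U,X} by δ(·,2) → {U} and {X}.
No further refinement is possible. Final partition (6 blocks): {K,P} | {D} | {C} | {U} | {W} | {X}.

6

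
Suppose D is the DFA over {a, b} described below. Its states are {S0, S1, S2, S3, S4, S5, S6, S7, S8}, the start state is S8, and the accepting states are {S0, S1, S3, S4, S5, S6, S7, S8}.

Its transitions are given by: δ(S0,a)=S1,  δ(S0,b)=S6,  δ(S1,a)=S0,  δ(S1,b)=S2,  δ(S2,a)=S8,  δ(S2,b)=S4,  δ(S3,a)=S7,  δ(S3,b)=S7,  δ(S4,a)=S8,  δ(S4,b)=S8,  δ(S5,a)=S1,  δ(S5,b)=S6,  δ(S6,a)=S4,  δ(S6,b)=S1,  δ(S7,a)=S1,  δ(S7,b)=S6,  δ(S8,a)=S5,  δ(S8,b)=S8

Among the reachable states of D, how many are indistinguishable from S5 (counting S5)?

First remove the unreachable states {S3,S7}; 7 states remain.
Initial partition by acceptance: {S0,S1,S4,S5,S6,S8} | {S2}.
Split {S0,S1,S4,S5,S6,S8} by δ(·,b) → {S0,S4,S5,S6,S8} and {S1}.
Refine {S0,S4,S5,S6,S8} on symbol a: members go to different blocks, giving {S4,S6,S8} and {S0,S5}.
On input a, block {S4,S6,S8} splits into {S4,S6} and {S8}.
Refine {S4,S6} on symbol a: members go to different blocks, giving {S4} and {S6}.
No further refinement is possible. Final partition (6 blocks): {S4} | {S2} | {S1} | {S0,S5} | {S8} | {S6}.
State S5 belongs to the block {S0,S5}, which has 2 states.

2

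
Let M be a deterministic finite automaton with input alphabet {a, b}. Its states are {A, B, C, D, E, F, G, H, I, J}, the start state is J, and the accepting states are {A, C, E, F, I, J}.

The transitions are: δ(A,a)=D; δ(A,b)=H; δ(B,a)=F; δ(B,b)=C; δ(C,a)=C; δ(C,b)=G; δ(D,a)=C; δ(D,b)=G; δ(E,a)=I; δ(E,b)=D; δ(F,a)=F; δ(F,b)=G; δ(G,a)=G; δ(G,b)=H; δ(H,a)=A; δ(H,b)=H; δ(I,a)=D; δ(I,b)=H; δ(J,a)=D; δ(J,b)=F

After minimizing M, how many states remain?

States {B,E,I} cannot be reached from the start state, so discard them.
P0 = {A,C,F,J} | {D,G,H}.
Refine {A,C,F,J} on symbol a: members go to different blocks, giving {A,J} and {C,F}.
On input b, block {A,J} splits into {A} and {J}.
On input a, block {D,G,H} splits into {D} and {G} and {H}.
Stable partition: {A} | {D} | {C,F} | {J} | {G} | {H} — 6 equivalence classes.

6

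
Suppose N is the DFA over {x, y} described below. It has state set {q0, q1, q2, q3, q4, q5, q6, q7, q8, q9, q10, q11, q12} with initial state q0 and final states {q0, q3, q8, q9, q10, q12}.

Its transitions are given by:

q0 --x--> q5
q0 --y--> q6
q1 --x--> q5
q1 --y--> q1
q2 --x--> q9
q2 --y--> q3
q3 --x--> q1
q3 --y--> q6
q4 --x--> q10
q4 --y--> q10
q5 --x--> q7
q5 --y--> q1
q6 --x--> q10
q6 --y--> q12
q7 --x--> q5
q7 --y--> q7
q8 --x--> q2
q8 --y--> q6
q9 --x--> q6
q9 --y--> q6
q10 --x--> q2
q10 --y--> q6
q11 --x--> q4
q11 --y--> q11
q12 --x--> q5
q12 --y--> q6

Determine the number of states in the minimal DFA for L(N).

States {q4,q8,q11} cannot be reached from the start state, so discard them.
Start with accepting vs non-accepting: {q0,q3,q9,q10,q12} | {q1,q2,q5,q6,q7}.
Split {q1,q2,q5,q6,q7} by δ(·,x) → {q1,q5,q7} and {q2,q6}.
On input x, block {q0,q3,q9,q10,q12} splits into {q0,q3,q12} and {q9,q10}.
The partition is now stable with 4 blocks: {q0,q3,q12} | {q1,q5,q7} | {q2,q6} | {q9,q10}.

4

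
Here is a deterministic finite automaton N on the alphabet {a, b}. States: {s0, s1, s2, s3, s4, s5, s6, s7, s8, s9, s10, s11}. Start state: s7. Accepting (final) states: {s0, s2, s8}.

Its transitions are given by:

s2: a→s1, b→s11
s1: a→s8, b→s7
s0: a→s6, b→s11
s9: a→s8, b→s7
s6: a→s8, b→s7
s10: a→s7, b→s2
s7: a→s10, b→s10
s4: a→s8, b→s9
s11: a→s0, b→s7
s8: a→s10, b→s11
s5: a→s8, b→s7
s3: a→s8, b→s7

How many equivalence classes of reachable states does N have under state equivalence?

6

First remove the unreachable states {s3,s4,s5,s9}; 8 states remain.
Initial partition by acceptance: {s0,s2,s8} | {s1,s6,s7,s10,s11}.
Refine {s1,s6,s7,s10,s11} on symbol a: members go to different blocks, giving {s1,s6,s11} and {s7,s10}.
Split {s0,s2,s8} by δ(·,a) → {s0,s2} and {s8}.
Refine {s1,s6,s11} on symbol a: members go to different blocks, giving {s1,s6} and {s11}.
On input b, block {s7,s10} splits into {s7} and {s10}.
Stable partition: {s0,s2} | {s1,s6} | {s7} | {s8} | {s11} | {s10} — 6 equivalence classes.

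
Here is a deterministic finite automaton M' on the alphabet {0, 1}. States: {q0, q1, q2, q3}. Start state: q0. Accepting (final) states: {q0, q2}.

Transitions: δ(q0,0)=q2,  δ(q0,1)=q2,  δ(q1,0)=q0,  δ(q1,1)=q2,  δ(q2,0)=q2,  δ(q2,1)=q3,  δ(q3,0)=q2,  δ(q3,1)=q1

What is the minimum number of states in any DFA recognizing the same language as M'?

All states are reachable from the start state.
Start with accepting vs non-accepting: {q0,q2} | {q1,q3}.
On input 1, block {q0,q2} splits into {q0} and {q2}.
Split {q1,q3} by δ(·,0) → {q1} and {q3}.
Stable partition: {q0} | {q1} | {q2} | {q3} — 4 equivalence classes.

4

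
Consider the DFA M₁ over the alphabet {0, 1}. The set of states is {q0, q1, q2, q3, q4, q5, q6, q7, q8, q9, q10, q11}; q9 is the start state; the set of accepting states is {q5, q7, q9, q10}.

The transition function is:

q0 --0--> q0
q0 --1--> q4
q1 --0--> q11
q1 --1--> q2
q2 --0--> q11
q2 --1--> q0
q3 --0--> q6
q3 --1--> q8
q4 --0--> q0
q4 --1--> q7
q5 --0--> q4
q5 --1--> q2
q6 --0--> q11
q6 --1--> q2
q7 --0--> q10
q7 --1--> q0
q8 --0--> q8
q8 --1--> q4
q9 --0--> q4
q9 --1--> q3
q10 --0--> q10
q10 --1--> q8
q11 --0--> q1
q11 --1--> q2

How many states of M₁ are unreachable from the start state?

BFS from q9 reaches {q0, q1, q2, q3, q4, q6, q7, q8, q9, q10, q11}; the 1 state(s) q5 are never visited.

1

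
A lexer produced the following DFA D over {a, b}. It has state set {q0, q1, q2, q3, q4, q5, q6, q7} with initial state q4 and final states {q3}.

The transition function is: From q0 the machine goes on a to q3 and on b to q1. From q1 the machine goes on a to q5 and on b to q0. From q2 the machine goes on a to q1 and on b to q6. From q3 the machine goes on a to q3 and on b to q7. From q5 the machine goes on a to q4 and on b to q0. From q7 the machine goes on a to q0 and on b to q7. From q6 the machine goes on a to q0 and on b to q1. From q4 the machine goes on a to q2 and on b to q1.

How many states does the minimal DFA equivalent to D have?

All states are reachable from the start state.
P0 = {q3} | {q0,q1,q2,q4,q5,q6,q7}.
Split {q0,q1,q2,q4,q5,q6,q7} by δ(·,a) → {q1,q2,q4,q5,q6,q7} and {q0}.
Split {q1,q2,q4,q5,q6,q7} by δ(·,a) → {q1,q2,q4,q5} and {q6,q7}.
On input b, block {q1,q2,q4,q5} splits into {q1,q5} and {q2} and {q4}.
Split {q1,q5} by δ(·,a) → {q1} and {q5}.
On input b, block {q6,q7} splits into {q6} and {q7}.
No further refinement is possible. Final partition (8 blocks): {q3} | {q1} | {q0} | {q6} | {q2} | {q4} | {q5} | {q7}.

8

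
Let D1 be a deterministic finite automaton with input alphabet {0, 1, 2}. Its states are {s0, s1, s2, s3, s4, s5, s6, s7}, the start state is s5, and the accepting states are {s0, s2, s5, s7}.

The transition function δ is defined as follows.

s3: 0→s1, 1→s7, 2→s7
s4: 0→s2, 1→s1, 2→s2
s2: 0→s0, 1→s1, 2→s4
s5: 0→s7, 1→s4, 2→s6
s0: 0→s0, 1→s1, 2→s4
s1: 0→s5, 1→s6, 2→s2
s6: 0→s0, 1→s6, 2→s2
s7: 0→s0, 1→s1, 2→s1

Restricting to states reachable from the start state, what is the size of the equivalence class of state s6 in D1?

3

States {s3} cannot be reached from the start state, so discard them.
Start with accepting vs non-accepting: {s0,s2,s5,s7} | {s1,s4,s6}.
No further refinement is possible. Final partition (2 blocks): {s0,s2,s5,s7} | {s1,s4,s6}.
State s6 belongs to the block {s1,s4,s6}, which has 3 states.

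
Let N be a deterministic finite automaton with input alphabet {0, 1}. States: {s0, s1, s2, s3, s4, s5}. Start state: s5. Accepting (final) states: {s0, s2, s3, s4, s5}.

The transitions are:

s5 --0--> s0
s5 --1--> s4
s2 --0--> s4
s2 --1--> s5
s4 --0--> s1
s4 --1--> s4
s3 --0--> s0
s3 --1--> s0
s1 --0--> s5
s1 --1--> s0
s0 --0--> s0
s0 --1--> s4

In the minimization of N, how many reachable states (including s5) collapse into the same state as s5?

Reachable states from the start: {s0,s1,s4,s5}. Unreachable: {s2,s3} — drop them.
Initial partition by acceptance: {s0,s4,s5} | {s1}.
On input 0, block {s0,s4,s5} splits into {s0,s5} and {s4}.
Stable partition: {s0,s5} | {s1} | {s4} — 3 equivalence classes.
The equivalence class containing s5 is {s0,s5}, of size 2.

2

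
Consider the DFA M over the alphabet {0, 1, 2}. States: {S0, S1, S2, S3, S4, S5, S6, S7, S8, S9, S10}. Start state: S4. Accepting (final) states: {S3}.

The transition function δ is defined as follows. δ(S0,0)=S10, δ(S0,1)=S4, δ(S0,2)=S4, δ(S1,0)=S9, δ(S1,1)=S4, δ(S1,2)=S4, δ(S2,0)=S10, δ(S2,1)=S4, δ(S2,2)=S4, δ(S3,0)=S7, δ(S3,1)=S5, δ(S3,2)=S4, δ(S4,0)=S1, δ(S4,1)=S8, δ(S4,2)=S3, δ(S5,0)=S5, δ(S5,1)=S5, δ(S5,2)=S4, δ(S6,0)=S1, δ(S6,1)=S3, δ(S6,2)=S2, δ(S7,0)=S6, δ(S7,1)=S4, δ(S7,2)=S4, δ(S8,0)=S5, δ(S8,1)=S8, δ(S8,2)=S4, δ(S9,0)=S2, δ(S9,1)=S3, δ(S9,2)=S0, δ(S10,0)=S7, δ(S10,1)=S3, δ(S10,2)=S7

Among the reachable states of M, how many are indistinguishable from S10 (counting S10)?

3

P0 = {S3} | {S0,S1,S2,S4,S5,S6,S7,S8,S9,S10}.
On input 1, block {S0,S1,S2,S4,S5,S6,S7,S8,S9,S10} splits into {S0,S1,S2,S4,S5,S7,S8} and {S6,S9,S10}.
On input 0, block {S0,S1,S2,S4,S5,S7,S8} splits into {S0,S1,S2,S7} and {S4,S5,S8}.
Split {S4,S5,S8} by δ(·,0) → {S5,S8} and {S4}.
No further refinement is possible. Final partition (5 blocks): {S3} | {S0,S1,S2,S7} | {S6,S9,S10} | {S5,S8} | {S4}.
State S10 belongs to the block {S6,S9,S10}, which has 3 states.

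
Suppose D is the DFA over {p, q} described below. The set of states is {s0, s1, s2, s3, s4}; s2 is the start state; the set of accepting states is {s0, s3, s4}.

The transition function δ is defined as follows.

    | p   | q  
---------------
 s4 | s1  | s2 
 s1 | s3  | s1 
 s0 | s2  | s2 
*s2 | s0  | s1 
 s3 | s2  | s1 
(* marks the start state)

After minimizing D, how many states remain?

2

States {s4} cannot be reached from the start state, so discard them.
Initial partition by acceptance: {s0,s3} | {s1,s2}.
Stable partition: {s0,s3} | {s1,s2} — 2 equivalence classes.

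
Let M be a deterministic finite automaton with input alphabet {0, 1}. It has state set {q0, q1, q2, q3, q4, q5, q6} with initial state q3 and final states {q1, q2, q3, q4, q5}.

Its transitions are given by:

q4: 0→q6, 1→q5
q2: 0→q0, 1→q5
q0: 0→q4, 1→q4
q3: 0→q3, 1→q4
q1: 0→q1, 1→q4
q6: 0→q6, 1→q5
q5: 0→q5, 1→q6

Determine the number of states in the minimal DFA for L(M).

4

States {q0,q1,q2} cannot be reached from the start state, so discard them.
Initial partition by acceptance: {q3,q4,q5} | {q6}.
Refine {q3,q4,q5} on symbol 0: members go to different blocks, giving {q3,q5} and {q4}.
Refine {q3,q5} on symbol 1: members go to different blocks, giving {q3} and {q5}.
No further refinement is possible. Final partition (4 blocks): {q3} | {q6} | {q4} | {q5}.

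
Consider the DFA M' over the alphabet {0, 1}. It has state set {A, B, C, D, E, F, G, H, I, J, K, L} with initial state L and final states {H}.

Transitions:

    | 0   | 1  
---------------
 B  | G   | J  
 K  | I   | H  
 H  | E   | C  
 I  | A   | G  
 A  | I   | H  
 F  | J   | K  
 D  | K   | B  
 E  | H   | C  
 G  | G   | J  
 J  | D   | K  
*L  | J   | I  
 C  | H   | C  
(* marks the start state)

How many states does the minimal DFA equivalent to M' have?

7

First remove the unreachable states {F}; 11 states remain.
P0 = {H} | {A,B,C,D,E,G,I,J,K,L}.
On input 0, block {A,B,C,D,E,G,I,J,K,L} splits into {A,B,D,G,I,J,K,L} and {C,E}.
Split {A,B,D,G,I,J,K,L} by δ(·,1) → {B,D,G,I,J,L} and {A,K}.
Refine {B,D,G,I,J,L} on symbol 0: members go to different blocks, giving {B,G,J,L} and {D,I}.
Split {B,G,J,L} by δ(·,0) → {B,G,L} and {J}.
On input 0, block {B,G,L} splits into {B,G} and {L}.
No further refinement is possible. Final partition (7 blocks): {H} | {B,G} | {C,E} | {A,K} | {D,I} | {J} | {L}.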